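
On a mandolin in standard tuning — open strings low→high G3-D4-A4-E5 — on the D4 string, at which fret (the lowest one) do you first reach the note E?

From D4, count semitones up the chromatic scale until reaching E: D–D#–E — 2 steps.

2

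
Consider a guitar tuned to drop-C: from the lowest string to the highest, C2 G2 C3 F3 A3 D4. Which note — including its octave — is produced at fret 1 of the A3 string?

Each fret is one semitone, so A3 + 1 = A#3.
(Equivalently spelled Bb3.)

A#3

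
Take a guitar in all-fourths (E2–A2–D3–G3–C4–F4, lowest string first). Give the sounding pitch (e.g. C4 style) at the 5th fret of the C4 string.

C4 is MIDI 60. Adding 5 gives 65, which is F4.

F4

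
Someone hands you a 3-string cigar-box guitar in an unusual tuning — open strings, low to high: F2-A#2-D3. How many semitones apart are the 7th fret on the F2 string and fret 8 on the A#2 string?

F2 at fret 7 → C3 (MIDI 48); A#2 at fret 8 → F#3 (MIDI 54).
48 − 54 = -6, so the two pitches are 6 semitones apart, with F#3 the higher.

6 semitones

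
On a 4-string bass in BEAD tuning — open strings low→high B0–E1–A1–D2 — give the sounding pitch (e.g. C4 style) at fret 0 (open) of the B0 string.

B0

Fret 0 is the open string itself, so the pitch is just B0.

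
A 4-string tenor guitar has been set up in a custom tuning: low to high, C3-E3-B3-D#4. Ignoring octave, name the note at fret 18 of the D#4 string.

The open D#4 string plus 18 semitones: D#–E–F–F#–…–G–G#–A.

A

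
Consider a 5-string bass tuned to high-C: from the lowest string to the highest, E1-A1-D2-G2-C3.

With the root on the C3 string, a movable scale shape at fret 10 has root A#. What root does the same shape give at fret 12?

Moving from fret 10 to fret 12 shifts the root by 2 semitones.
A# up 2 semitones is C.

C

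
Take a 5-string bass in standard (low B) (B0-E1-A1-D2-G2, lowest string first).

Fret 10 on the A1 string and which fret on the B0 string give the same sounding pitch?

A1 at fret 10 is A1 + 10 semitones = G2.
The open B0 string is 10 semitones below the open A1, so the same pitch on the B0 string lies at fret 10 + 10 = 20.

20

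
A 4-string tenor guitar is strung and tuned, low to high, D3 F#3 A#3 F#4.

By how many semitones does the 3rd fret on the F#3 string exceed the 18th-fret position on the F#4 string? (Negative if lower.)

-27 semitones

F#3 at fret 3 → A3 (MIDI 57); F#4 at fret 18 → C6 (MIDI 84).
57 − 84 = -27, so the two pitches are 27 semitones apart.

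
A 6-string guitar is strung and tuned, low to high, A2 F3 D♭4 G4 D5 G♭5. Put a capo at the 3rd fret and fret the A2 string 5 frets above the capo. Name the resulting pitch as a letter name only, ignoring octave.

F

The capo raises the open A2 by 3 semitones to C3; fretting 5 more gives A2 + 3 + 5 = A2 + 8 semitones, landing on F.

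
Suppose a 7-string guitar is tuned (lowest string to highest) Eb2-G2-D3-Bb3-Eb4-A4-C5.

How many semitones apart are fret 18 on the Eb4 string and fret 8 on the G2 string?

30 semitones

Eb4 at fret 18 → A5 (MIDI 81); G2 at fret 8 → Eb3 (MIDI 51).
81 − 51 = 30, so the two pitches are 30 semitones apart, with A5 the higher.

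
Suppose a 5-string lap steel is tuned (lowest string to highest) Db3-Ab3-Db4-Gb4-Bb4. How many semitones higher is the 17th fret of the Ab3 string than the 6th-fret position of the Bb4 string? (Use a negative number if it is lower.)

-3 semitones

Ab3 at fret 17 → Db5 (MIDI 73); Bb4 at fret 6 → E5 (MIDI 76).
73 − 76 = -3, so the two pitches are 3 semitones apart.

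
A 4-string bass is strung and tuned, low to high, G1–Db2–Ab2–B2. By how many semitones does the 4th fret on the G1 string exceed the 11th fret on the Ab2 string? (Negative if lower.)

-20 semitones

G1 at fret 4 → B1 (MIDI 35); Ab2 at fret 11 → G3 (MIDI 55).
35 − 55 = -20, so the two pitches are 20 semitones apart.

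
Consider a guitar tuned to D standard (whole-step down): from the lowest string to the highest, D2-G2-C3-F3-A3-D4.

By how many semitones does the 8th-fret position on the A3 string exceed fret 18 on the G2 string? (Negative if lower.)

A3 at fret 8 → F4 (MIDI 65); G2 at fret 18 → C#4 (MIDI 61).
65 − 61 = 4, so the two pitches are 4 semitones apart.

4 semitones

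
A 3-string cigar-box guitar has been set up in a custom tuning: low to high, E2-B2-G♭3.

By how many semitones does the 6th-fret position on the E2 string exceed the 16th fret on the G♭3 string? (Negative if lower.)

-24 semitones

E2 at fret 6 → B♭2 (MIDI 46); G♭3 at fret 16 → B♭4 (MIDI 70).
46 − 70 = -24, so the two pitches are 24 semitones apart.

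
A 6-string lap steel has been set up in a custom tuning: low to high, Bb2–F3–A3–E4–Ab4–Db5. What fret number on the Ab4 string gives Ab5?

Ab5 is 12 semitones above the open Ab4 (Ab–A–Bb–B–…–Gb–G–Ab), so it sits at fret 12.

12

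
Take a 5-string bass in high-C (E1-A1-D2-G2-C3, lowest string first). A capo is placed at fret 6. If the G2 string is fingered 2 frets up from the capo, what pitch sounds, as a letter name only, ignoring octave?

The capo raises the open G2 by 6 semitones to C#3; fretting 2 more gives G2 + 6 + 2 = G2 + 8 semitones, landing on D#.

D#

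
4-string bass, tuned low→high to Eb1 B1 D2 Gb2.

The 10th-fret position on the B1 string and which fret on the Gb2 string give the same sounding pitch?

3

Fret 10 on B1 is MIDI 35 + 10 = 45 (A2). On the Gb2 string (open MIDI 42), that pitch is 45 − 42 = fret 3.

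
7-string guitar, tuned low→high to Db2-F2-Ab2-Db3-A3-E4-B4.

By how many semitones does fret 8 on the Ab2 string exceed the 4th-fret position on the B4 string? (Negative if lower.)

Ab2 at fret 8 → E3 (MIDI 52); B4 at fret 4 → Eb5 (MIDI 75).
52 − 75 = -23, so the two pitches are 23 semitones apart.

-23 semitones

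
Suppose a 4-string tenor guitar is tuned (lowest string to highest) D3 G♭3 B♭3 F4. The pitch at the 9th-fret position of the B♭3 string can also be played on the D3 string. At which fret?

B♭3 at fret 9 is B♭3 + 9 semitones = G4.
The open D3 string is 8 semitones below the open B♭3, so the same pitch on the D3 string lies at fret 9 + 8 = 17.

17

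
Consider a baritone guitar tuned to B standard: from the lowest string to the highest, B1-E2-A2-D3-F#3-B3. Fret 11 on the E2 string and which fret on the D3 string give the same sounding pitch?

1

Fret 11 on E2 is MIDI 40 + 11 = 51 (D#3). On the D3 string (open MIDI 50), that pitch is 51 − 50 = fret 1.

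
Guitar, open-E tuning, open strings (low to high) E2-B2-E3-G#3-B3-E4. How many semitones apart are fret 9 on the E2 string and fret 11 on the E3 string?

14 semitones

E2 at fret 9 → C#3 (MIDI 49); E3 at fret 11 → D#4 (MIDI 63).
49 − 63 = -14, so the two pitches are 14 semitones apart, with D#4 the higher.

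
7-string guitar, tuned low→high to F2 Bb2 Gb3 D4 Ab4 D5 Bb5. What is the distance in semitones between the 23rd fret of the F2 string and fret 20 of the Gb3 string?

10 semitones

F2 at fret 23 → E4 (MIDI 64); Gb3 at fret 20 → D5 (MIDI 74).
64 − 74 = -10, so the two pitches are 10 semitones apart, with D5 the higher.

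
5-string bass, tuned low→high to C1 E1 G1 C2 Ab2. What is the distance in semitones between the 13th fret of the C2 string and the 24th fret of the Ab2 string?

C2 at fret 13 → Db3 (MIDI 49); Ab2 at fret 24 → Ab4 (MIDI 68).
49 − 68 = -19, so the two pitches are 19 semitones apart, with Ab4 the higher.

19 semitones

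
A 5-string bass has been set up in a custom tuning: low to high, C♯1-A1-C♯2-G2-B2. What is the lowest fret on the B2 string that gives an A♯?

11

From B2, count semitones up the chromatic scale until reaching A♯: B–C–C#–D–…–G#–A–A# — 11 steps.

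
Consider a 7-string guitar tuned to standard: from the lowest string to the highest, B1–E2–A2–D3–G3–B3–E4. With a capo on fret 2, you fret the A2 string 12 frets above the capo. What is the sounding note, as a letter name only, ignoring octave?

B

The capo raises the open A2 by 2 semitones to B2; fretting 12 more gives A2 + 2 + 12 = A2 + 14 semitones, landing on B.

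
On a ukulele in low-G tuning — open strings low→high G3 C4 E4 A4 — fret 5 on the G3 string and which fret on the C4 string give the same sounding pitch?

Fret 5 on G3 is MIDI 55 + 5 = 60 (C4). On the C4 string (open MIDI 60), that pitch is 60 − 60 = fret 0.

0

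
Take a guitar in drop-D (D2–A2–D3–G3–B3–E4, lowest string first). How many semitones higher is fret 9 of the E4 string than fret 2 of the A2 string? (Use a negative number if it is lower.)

E4 at fret 9 → C#5 (MIDI 73); A2 at fret 2 → B2 (MIDI 47).
73 − 47 = 26, so the two pitches are 26 semitones apart.

26 semitones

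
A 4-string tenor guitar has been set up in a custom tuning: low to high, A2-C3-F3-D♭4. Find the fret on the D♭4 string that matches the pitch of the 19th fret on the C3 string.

Fret 19 on C3 is MIDI 48 + 19 = 67 (G4). On the D♭4 string (open MIDI 61), that pitch is 67 − 61 = fret 6.

6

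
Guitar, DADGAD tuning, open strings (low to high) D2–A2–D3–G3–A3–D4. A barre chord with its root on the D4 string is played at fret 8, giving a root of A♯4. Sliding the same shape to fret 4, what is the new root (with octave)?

F♯4

Moving from fret 8 to fret 4 shifts the root by -4 semitones.
A♯4 down 4 semitones is F♯4.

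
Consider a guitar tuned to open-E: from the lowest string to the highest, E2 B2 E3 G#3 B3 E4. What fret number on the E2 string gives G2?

3

G2 is 3 semitones above the open E2 (E–F–F#–G), so it sits at fret 3.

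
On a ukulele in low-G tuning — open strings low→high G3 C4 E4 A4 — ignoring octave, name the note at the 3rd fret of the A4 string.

Each fret is one semitone, so A4 + 3 = C.

C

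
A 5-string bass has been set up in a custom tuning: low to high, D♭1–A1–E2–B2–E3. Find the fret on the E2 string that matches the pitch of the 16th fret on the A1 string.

9

Fret 16 on A1 is MIDI 33 + 16 = 49 (D♭3). On the E2 string (open MIDI 40), that pitch is 49 − 40 = fret 9.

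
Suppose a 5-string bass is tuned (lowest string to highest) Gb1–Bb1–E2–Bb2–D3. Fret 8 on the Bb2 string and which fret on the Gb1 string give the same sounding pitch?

Bb2 at fret 8 is Bb2 + 8 semitones = Gb3.
The open Gb1 string is 16 semitones below the open Bb2, so the same pitch on the Gb1 string lies at fret 8 + 16 = 24.

24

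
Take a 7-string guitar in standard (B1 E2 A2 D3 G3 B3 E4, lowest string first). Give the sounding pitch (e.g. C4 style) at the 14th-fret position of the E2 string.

Each fret is one semitone, so E2 + 14 = F#3.

F#3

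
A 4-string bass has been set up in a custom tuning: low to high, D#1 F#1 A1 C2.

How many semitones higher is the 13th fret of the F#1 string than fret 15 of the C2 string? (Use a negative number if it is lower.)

-8 semitones

F#1 at fret 13 → G2 (MIDI 43); C2 at fret 15 → D#3 (MIDI 51).
43 − 51 = -8, so the two pitches are 8 semitones apart.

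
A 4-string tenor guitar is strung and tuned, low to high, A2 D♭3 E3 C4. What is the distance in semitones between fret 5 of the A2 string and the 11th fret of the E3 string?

A2 at fret 5 → D3 (MIDI 50); E3 at fret 11 → E♭4 (MIDI 63).
50 − 63 = -13, so the two pitches are 13 semitones apart, with E♭4 the higher.

13 semitones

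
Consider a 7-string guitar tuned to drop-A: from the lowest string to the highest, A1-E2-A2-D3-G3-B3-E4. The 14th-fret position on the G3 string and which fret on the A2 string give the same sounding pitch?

Fret 14 on G3 is MIDI 55 + 14 = 69 (A4). On the A2 string (open MIDI 45), that pitch is 69 − 45 = fret 24.

24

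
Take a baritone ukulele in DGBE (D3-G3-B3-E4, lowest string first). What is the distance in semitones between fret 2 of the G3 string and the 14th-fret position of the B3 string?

G3 at fret 2 → A3 (MIDI 57); B3 at fret 14 → C#5 (MIDI 73).
57 − 73 = -16, so the two pitches are 16 semitones apart, with C#5 the higher.

16 semitones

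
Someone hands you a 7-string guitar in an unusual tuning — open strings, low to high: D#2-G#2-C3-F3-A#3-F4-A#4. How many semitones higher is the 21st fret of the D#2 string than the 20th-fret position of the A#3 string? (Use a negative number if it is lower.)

D#2 at fret 21 → C4 (MIDI 60); A#3 at fret 20 → F#5 (MIDI 78).
60 − 78 = -18, so the two pitches are 18 semitones apart.

-18 semitones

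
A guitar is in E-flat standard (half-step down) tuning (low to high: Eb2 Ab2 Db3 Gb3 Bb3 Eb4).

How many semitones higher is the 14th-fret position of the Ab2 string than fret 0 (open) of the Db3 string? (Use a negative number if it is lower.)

9 semitones

Ab2 at fret 14 → Bb3 (MIDI 58); Db3 at fret 0 → Db3 (MIDI 49).
58 − 49 = 9, so the two pitches are 9 semitones apart.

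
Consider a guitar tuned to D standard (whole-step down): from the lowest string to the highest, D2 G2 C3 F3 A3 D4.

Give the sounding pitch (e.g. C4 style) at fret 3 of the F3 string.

Each fret is one semitone, so F3 + 3 = G#3.
(Equivalently spelled Ab3.)

G#3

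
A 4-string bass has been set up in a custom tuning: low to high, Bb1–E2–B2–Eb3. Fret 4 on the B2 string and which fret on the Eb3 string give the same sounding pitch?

0

B2 at fret 4 is B2 + 4 semitones = Eb3.
The open Eb3 string is 4 semitones above the open B2, so the same pitch on the Eb3 string lies at fret 4 − 4 = 0.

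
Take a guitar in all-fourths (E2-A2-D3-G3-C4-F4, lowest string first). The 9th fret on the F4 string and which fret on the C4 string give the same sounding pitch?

F4 at fret 9 is F4 + 9 semitones = D5.
The open C4 string is 5 semitones below the open F4, so the same pitch on the C4 string lies at fret 9 + 5 = 14.

14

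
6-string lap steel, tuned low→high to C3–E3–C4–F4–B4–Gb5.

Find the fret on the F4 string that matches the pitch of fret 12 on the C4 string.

7

Fret 12 on C4 is MIDI 60 + 12 = 72 (C5). On the F4 string (open MIDI 65), that pitch is 72 − 65 = fret 7.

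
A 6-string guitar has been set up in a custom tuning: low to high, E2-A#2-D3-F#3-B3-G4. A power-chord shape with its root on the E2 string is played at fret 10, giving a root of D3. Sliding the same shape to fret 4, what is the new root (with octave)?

G#2

Moving from fret 10 to fret 4 shifts the root by -6 semitones.
D3 down 6 semitones is G#2.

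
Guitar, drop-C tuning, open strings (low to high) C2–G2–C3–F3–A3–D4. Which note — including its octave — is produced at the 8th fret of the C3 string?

Each fret is one semitone, so C3 + 8 = G#3.
(Equivalently spelled Ab3.)

G#3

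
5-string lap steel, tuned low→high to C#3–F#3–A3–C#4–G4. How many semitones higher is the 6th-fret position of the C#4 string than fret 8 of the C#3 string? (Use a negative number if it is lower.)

10 semitones

C#4 at fret 6 → G4 (MIDI 67); C#3 at fret 8 → A3 (MIDI 57).
67 − 57 = 10, so the two pitches are 10 semitones apart.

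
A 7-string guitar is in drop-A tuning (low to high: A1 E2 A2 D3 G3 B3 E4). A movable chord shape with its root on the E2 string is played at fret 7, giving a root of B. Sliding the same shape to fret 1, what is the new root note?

Moving from fret 7 to fret 1 shifts the root by -6 semitones.
B down 6 semitones is F.

F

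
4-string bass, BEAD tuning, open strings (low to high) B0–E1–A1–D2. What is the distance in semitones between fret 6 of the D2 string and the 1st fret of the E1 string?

15 semitones

D2 at fret 6 → G#2 (MIDI 44); E1 at fret 1 → F1 (MIDI 29).
44 − 29 = 15, so the two pitches are 15 semitones apart, with G#2 the higher.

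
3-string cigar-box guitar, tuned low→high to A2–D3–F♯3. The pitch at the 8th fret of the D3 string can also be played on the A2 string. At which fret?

13

D3 at fret 8 is D3 + 8 semitones = A♯3.
The open A2 string is 5 semitones below the open D3, so the same pitch on the A2 string lies at fret 8 + 5 = 13.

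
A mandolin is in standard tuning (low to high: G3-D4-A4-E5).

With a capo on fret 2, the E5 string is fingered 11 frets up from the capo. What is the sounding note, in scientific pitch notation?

The capo raises the open E5 by 2 semitones to F♯5; fretting 11 more gives E5 + 2 + 11 = E5 + 13 semitones = F6.

F6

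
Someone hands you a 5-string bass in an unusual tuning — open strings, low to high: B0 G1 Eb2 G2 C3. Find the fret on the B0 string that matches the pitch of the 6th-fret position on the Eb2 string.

22

Eb2 at fret 6 is Eb2 + 6 semitones = A2.
The open B0 string is 16 semitones below the open Eb2, so the same pitch on the B0 string lies at fret 6 + 16 = 22.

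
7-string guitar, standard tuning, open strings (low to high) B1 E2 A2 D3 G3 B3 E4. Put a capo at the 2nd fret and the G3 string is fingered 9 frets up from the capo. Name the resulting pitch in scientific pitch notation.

The capo raises the open G3 by 2 semitones to A3; fretting 9 more gives G3 + 2 + 9 = G3 + 11 semitones = F#4.
(Also written Gb.)

F#4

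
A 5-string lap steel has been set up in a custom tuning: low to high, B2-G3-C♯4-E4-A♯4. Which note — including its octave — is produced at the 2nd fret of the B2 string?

C♯3

The open B2 string plus 2 semitones: B–C–C#.
The walk passes from B into C once, so the octave number goes from 2 to 3.
(Equivalently spelled D♭3.)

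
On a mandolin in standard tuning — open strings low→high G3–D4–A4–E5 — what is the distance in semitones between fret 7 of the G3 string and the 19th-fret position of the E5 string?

33 semitones

G3 at fret 7 → D4 (MIDI 62); E5 at fret 19 → B6 (MIDI 95).
62 − 95 = -33, so the two pitches are 33 semitones apart, with B6 the higher.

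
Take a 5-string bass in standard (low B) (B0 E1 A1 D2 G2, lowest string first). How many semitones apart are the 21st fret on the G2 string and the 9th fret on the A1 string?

22 semitones

G2 at fret 21 → E4 (MIDI 64); A1 at fret 9 → F#2 (MIDI 42).
64 − 42 = 22, so the two pitches are 22 semitones apart, with E4 the higher.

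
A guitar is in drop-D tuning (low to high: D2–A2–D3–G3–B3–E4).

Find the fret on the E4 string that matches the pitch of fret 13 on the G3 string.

Fret 13 on G3 is MIDI 55 + 13 = 68 (G#4). On the E4 string (open MIDI 64), that pitch is 68 − 64 = fret 4.

4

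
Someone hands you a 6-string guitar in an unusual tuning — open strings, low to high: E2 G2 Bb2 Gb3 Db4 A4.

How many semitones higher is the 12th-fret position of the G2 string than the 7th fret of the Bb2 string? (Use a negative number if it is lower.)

G2 at fret 12 → G3 (MIDI 55); Bb2 at fret 7 → F3 (MIDI 53).
55 − 53 = 2, so the two pitches are 2 semitones apart.

2 semitones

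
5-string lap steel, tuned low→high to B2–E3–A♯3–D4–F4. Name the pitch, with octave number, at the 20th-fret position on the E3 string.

E3 is MIDI 52. Adding 20 gives 72, which is C5.

C5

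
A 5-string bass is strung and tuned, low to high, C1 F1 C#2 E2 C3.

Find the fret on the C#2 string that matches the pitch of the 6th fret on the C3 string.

Fret 6 on C3 is MIDI 48 + 6 = 54 (F#3). On the C#2 string (open MIDI 37), that pitch is 54 − 37 = fret 17.

17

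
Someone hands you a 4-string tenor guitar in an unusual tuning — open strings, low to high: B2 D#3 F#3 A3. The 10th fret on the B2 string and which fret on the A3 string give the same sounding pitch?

0

B2 at fret 10 is B2 + 10 semitones = A3.
The open A3 string is 10 semitones above the open B2, so the same pitch on the A3 string lies at fret 10 − 10 = 0.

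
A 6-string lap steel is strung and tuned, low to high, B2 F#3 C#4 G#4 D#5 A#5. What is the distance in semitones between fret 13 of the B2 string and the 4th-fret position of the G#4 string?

12 semitones

B2 at fret 13 → C4 (MIDI 60); G#4 at fret 4 → C5 (MIDI 72).
60 − 72 = -12, so the two pitches are 12 semitones apart, with C5 the higher.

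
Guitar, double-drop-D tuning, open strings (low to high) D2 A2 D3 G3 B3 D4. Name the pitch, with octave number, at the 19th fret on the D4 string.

A5

The open D4 string plus 19 semitones: D–D#–E–F–…–G–G#–A.
The walk passes from B into C once, so the octave number goes from 4 to 5.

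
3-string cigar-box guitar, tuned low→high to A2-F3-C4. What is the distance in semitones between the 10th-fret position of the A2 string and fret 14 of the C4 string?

A2 at fret 10 → G3 (MIDI 55); C4 at fret 14 → D5 (MIDI 74).
55 − 74 = -19, so the two pitches are 19 semitones apart, with D5 the higher.

19 semitones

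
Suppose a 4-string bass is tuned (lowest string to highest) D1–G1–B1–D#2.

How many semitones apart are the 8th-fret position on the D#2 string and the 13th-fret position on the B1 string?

1 semitone

D#2 at fret 8 → B2 (MIDI 47); B1 at fret 13 → C3 (MIDI 48).
47 − 48 = -1, so the two pitches are 1 semitone apart, with C3 the higher.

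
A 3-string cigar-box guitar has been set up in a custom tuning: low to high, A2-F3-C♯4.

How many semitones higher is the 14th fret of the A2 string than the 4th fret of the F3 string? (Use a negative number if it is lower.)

2 semitones

A2 at fret 14 → B3 (MIDI 59); F3 at fret 4 → A3 (MIDI 57).
59 − 57 = 2, so the two pitches are 2 semitones apart.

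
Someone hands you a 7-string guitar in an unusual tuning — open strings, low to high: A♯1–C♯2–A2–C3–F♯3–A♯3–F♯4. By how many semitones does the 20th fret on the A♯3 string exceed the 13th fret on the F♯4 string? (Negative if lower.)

A♯3 at fret 20 → F♯5 (MIDI 78); F♯4 at fret 13 → G5 (MIDI 79).
78 − 79 = -1, so the two pitches are 1 semitone apart.

-1 semitone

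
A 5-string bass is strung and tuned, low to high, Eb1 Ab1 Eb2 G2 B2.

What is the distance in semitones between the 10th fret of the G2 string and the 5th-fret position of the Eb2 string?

G2 at fret 10 → F3 (MIDI 53); Eb2 at fret 5 → Ab2 (MIDI 44).
53 − 44 = 9, so the two pitches are 9 semitones apart, with F3 the higher.

9 semitones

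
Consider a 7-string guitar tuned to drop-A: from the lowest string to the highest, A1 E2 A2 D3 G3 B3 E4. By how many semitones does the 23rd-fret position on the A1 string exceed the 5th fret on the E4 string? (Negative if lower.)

A1 at fret 23 → G♯3 (MIDI 56); E4 at fret 5 → A4 (MIDI 69).
56 − 69 = -13, so the two pitches are 13 semitones apart.

-13 semitones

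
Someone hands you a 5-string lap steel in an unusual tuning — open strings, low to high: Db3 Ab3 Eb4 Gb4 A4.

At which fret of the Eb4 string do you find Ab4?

5

Ab4 is 5 semitones above the open Eb4 (Eb–E–F–Gb–G–Ab), so it sits at fret 5.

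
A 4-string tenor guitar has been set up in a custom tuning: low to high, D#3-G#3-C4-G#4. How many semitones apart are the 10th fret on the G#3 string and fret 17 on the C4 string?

G#3 at fret 10 → F#4 (MIDI 66); C4 at fret 17 → F5 (MIDI 77).
66 − 77 = -11, so the two pitches are 11 semitones apart, with F5 the higher.

11 semitones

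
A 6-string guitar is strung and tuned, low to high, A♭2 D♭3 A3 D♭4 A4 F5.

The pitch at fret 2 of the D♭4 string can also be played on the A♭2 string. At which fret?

19

Fret 2 on D♭4 is MIDI 61 + 2 = 63 (E♭4). On the A♭2 string (open MIDI 44), that pitch is 63 − 44 = fret 19.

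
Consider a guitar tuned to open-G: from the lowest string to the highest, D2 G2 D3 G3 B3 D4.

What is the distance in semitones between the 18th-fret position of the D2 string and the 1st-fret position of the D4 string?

7 semitones

D2 at fret 18 → G♯3 (MIDI 56); D4 at fret 1 → D♯4 (MIDI 63).
56 − 63 = -7, so the two pitches are 7 semitones apart, with D♯4 the higher.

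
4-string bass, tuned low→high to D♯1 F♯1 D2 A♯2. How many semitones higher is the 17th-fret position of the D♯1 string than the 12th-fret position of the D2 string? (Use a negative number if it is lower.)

D♯1 at fret 17 → G♯2 (MIDI 44); D2 at fret 12 → D3 (MIDI 50).
44 − 50 = -6, so the two pitches are 6 semitones apart.

-6 semitones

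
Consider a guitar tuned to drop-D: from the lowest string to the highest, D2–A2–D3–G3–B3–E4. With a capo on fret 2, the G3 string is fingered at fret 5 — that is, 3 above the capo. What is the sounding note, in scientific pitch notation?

The capo raises the open G3 by 2 semitones to A3; fretting 3 more gives G3 + 2 + 3 = G3 + 5 semitones = C4.

C4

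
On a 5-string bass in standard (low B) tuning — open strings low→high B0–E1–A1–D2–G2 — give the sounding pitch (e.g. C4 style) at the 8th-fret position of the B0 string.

G1

The open B0 string plus 8 semitones: B–C–C#–D–D#–E–F–F#–G.
The walk passes from B into C once, so the octave number goes from 0 to 1.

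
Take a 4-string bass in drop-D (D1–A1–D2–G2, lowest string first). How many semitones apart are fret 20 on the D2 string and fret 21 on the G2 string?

D2 at fret 20 → A#3 (MIDI 58); G2 at fret 21 → E4 (MIDI 64).
58 − 64 = -6, so the two pitches are 6 semitones apart, with E4 the higher.

6 semitones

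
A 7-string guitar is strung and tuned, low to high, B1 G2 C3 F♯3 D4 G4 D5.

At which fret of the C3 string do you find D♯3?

3

D♯3 is 3 semitones above the open C3 (C–C#–D–D#), so it sits at fret 3.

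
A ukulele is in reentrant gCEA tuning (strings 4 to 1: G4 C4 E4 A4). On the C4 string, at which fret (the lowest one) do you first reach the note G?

7

From C4, count semitones up the chromatic scale until reaching G: C–C#–D–D#–E–F–F#–G — 7 steps.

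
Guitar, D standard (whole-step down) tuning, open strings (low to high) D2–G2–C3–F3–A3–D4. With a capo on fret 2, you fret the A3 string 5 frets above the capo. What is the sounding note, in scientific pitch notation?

The capo raises the open A3 by 2 semitones to B3; fretting 5 more gives A3 + 2 + 5 = A3 + 7 semitones = E4.

E4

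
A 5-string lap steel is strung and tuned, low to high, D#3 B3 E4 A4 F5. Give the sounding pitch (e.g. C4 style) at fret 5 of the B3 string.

E4

Each fret is one semitone, so B3 + 5 = E4.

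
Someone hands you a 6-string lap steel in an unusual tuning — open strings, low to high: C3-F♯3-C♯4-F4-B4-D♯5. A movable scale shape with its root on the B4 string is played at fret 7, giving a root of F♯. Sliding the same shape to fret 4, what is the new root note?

D♯

Moving from fret 7 to fret 4 shifts the root by -3 semitones.
F♯ down 3 semitones is D♯.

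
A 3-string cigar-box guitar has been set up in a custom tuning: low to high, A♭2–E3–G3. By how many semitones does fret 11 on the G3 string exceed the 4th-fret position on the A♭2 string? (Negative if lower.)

G3 at fret 11 → G♭4 (MIDI 66); A♭2 at fret 4 → C3 (MIDI 48).
66 − 48 = 18, so the two pitches are 18 semitones apart.

18 semitones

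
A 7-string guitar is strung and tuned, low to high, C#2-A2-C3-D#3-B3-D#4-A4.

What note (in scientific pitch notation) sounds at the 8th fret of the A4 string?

F5

The open A4 string plus 8 semitones: A–A#–B–C–C#–D–D#–E–F.
The walk passes from B into C once, so the octave number goes from 4 to 5.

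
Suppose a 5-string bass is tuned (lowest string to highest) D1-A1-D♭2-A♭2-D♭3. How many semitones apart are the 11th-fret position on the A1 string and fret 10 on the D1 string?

8 semitones

A1 at fret 11 → A♭2 (MIDI 44); D1 at fret 10 → C2 (MIDI 36).
44 − 36 = 8, so the two pitches are 8 semitones apart, with A♭2 the higher.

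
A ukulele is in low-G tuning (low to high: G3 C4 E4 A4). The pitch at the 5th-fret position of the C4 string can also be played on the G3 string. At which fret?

C4 at fret 5 is C4 + 5 semitones = F4.
The open G3 string is 5 semitones below the open C4, so the same pitch on the G3 string lies at fret 5 + 5 = 10.

10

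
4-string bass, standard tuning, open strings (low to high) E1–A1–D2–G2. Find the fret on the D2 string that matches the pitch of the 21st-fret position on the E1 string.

11

E1 at fret 21 is E1 + 21 semitones = C♯3.
The open D2 string is 10 semitones above the open E1, so the same pitch on the D2 string lies at fret 21 − 10 = 11.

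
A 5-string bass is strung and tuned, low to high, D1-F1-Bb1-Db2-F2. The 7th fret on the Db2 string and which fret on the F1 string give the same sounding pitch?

15

Db2 at fret 7 is Db2 + 7 semitones = Ab2.
The open F1 string is 8 semitones below the open Db2, so the same pitch on the F1 string lies at fret 7 + 8 = 15.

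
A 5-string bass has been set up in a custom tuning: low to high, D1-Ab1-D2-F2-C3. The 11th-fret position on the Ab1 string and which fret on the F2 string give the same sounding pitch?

2

Fret 11 on Ab1 is MIDI 32 + 11 = 43 (G2). On the F2 string (open MIDI 41), that pitch is 43 − 41 = fret 2.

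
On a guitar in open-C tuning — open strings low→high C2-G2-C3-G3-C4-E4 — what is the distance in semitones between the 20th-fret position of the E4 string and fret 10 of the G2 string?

E4 at fret 20 → C6 (MIDI 84); G2 at fret 10 → F3 (MIDI 53).
84 − 53 = 31, so the two pitches are 31 semitones apart, with C6 the higher.

31 semitones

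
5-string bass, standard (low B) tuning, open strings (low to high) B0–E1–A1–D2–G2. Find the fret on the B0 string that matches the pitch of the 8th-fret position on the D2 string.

23

D2 at fret 8 is D2 + 8 semitones = A#2.
The open B0 string is 15 semitones below the open D2, so the same pitch on the B0 string lies at fret 8 + 15 = 23.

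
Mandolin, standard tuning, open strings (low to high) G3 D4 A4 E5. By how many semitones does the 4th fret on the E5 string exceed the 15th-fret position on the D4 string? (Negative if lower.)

E5 at fret 4 → G♯5 (MIDI 80); D4 at fret 15 → F5 (MIDI 77).
80 − 77 = 3, so the two pitches are 3 semitones apart.

3 semitones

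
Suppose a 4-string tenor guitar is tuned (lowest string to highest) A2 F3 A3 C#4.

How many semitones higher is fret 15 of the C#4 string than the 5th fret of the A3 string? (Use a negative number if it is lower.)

C#4 at fret 15 → E5 (MIDI 76); A3 at fret 5 → D4 (MIDI 62).
76 − 62 = 14, so the two pitches are 14 semitones apart.

14 semitones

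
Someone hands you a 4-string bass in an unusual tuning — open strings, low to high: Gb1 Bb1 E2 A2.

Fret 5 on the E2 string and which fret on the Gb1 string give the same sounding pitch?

Fret 5 on E2 is MIDI 40 + 5 = 45 (A2). On the Gb1 string (open MIDI 30), that pitch is 45 − 30 = fret 15.

15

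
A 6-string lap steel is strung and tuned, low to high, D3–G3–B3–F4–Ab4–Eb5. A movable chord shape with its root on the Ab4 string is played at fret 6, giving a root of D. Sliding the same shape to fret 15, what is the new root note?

B

Moving from fret 6 to fret 15 shifts the root by 9 semitones.
D up 9 semitones is B.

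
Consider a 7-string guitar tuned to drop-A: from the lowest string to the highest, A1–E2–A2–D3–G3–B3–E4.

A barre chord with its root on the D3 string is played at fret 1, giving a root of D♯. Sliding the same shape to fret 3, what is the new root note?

F

Moving from fret 1 to fret 3 shifts the root by 2 semitones.
D♯ up 2 semitones is F.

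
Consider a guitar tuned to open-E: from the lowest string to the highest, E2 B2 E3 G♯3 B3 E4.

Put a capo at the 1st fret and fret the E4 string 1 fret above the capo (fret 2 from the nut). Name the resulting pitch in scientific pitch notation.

The capo raises the open E4 by 1 semitone to F4; fretting 1 more gives E4 + 1 + 1 = E4 + 2 semitones = F♯4.
(Also written G♭.)

F♯4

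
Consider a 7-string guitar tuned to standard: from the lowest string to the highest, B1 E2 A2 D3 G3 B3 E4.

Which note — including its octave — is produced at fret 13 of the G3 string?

G3 is MIDI 55. Adding 13 gives 68, which is G#4.
(Equivalently spelled Ab4.)

G#4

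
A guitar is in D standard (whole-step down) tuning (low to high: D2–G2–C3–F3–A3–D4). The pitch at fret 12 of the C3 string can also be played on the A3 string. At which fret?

3

Fret 12 on C3 is MIDI 48 + 12 = 60 (C4). On the A3 string (open MIDI 57), that pitch is 60 − 57 = fret 3.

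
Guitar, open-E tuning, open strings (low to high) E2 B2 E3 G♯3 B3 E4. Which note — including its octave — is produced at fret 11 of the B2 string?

A♯3

The open B2 string plus 11 semitones: B–C–C#–D–…–G#–A–A#.
The walk passes from B into C once, so the octave number goes from 2 to 3.
(Equivalently spelled B♭3.)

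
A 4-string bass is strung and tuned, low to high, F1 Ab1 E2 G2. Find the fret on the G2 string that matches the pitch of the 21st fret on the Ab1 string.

Ab1 at fret 21 is Ab1 + 21 semitones = F3.
The open G2 string is 11 semitones above the open Ab1, so the same pitch on the G2 string lies at fret 21 − 11 = 10.

10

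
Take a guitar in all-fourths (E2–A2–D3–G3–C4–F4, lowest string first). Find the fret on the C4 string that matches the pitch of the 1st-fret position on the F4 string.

6

Fret 1 on F4 is MIDI 65 + 1 = 66 (F#4). On the C4 string (open MIDI 60), that pitch is 66 − 60 = fret 6.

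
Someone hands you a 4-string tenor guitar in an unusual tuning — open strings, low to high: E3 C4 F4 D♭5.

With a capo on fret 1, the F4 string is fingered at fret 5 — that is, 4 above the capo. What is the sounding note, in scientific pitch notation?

The capo raises the open F4 by 1 semitone to G♭4; fretting 4 more gives F4 + 1 + 4 = F4 + 5 semitones = B♭4.

B♭4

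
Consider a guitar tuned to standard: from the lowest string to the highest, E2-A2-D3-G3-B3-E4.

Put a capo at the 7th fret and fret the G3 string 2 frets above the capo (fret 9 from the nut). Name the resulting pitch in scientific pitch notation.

The capo raises the open G3 by 7 semitones to D4; fretting 2 more gives G3 + 7 + 2 = G3 + 9 semitones = E4.

E4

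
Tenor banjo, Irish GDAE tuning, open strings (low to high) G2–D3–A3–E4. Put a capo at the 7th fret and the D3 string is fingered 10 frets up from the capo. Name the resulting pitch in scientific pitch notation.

The capo raises the open D3 by 7 semitones to A3; fretting 10 more gives D3 + 7 + 10 = D3 + 17 semitones = G4.

G4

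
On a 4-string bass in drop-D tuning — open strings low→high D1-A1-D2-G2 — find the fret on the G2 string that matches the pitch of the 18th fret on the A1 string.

8

A1 at fret 18 is A1 + 18 semitones = D#3.
The open G2 string is 10 semitones above the open A1, so the same pitch on the G2 string lies at fret 18 − 10 = 8.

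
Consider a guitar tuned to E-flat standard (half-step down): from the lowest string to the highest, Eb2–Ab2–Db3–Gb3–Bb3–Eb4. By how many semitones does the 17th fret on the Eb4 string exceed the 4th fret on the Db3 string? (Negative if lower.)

27 semitones

Eb4 at fret 17 → Ab5 (MIDI 80); Db3 at fret 4 → F3 (MIDI 53).
80 − 53 = 27, so the two pitches are 27 semitones apart.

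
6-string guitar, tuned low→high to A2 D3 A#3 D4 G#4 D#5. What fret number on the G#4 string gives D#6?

D#6 is 19 semitones above the open G#4 (G#–A–A#–B–…–C#–D–D#), so it sits at fret 19.

19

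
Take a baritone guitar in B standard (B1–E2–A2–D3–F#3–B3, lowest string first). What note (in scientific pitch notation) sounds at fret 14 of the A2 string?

A2 is MIDI 45. Adding 14 gives 59, which is B3.

B3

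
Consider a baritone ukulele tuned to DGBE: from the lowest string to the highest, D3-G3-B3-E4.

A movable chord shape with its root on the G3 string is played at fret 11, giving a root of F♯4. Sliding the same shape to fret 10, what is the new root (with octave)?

Moving from fret 11 to fret 10 shifts the root by -1 semitone.
F♯4 down 1 semitone is F4.

F4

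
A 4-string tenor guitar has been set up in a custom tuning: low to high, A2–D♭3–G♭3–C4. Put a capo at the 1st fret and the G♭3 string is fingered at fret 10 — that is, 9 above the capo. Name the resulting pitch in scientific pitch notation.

E4

The capo raises the open G♭3 by 1 semitone to G3; fretting 9 more gives G♭3 + 1 + 9 = G♭3 + 10 semitones = E4.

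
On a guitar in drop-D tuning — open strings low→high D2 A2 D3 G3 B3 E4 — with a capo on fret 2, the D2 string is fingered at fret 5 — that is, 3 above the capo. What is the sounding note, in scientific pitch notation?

The capo raises the open D2 by 2 semitones to E2; fretting 3 more gives D2 + 2 + 3 = D2 + 5 semitones = G2.

G2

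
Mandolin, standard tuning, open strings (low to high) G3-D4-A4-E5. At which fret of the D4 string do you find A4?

A4 is 7 semitones above the open D4 (D–D#–E–F–F#–G–G#–A), so it sits at fret 7.

7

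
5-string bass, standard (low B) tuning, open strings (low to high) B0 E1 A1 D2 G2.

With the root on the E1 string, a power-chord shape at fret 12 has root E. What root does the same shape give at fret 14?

F#

Moving from fret 12 to fret 14 shifts the root by 2 semitones.
E up 2 semitones is F#.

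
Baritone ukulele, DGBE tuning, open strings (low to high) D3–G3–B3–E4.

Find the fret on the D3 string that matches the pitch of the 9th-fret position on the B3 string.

18

B3 at fret 9 is B3 + 9 semitones = G♯4.
The open D3 string is 9 semitones below the open B3, so the same pitch on the D3 string lies at fret 9 + 9 = 18.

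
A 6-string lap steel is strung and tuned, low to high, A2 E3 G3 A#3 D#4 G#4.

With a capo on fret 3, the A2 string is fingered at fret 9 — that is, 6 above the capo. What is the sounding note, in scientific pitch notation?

F#3

The capo raises the open A2 by 3 semitones to C3; fretting 6 more gives A2 + 3 + 6 = A2 + 9 semitones = F#3.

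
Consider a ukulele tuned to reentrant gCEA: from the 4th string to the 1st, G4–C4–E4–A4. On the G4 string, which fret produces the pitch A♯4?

A♯4 is 3 semitones above the open G4 (G–G#–A–A#), so it sits at fret 3.

3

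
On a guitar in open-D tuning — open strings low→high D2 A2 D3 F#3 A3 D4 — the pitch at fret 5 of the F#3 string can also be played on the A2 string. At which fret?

14

F#3 at fret 5 is F#3 + 5 semitones = B3.
The open A2 string is 9 semitones below the open F#3, so the same pitch on the A2 string lies at fret 5 + 9 = 14.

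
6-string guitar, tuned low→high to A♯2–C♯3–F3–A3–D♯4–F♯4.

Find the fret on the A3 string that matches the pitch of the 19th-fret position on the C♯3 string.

C♯3 at fret 19 is C♯3 + 19 semitones = G♯4.
The open A3 string is 8 semitones above the open C♯3, so the same pitch on the A3 string lies at fret 19 − 8 = 11.

11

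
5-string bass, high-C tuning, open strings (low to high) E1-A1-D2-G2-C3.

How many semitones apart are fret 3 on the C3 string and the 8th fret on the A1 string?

10 semitones

C3 at fret 3 → D♯3 (MIDI 51); A1 at fret 8 → F2 (MIDI 41).
51 − 41 = 10, so the two pitches are 10 semitones apart, with D♯3 the higher.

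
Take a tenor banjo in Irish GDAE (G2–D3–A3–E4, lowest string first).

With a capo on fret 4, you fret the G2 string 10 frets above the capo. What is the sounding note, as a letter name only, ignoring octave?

A

The capo raises the open G2 by 4 semitones to B2; fretting 10 more gives G2 + 4 + 10 = G2 + 14 semitones, landing on A.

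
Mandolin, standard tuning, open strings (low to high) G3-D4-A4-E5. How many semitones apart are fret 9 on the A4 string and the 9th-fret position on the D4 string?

A4 at fret 9 → F♯5 (MIDI 78); D4 at fret 9 → B4 (MIDI 71).
78 − 71 = 7, so the two pitches are 7 semitones apart, with F♯5 the higher.

7 semitones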